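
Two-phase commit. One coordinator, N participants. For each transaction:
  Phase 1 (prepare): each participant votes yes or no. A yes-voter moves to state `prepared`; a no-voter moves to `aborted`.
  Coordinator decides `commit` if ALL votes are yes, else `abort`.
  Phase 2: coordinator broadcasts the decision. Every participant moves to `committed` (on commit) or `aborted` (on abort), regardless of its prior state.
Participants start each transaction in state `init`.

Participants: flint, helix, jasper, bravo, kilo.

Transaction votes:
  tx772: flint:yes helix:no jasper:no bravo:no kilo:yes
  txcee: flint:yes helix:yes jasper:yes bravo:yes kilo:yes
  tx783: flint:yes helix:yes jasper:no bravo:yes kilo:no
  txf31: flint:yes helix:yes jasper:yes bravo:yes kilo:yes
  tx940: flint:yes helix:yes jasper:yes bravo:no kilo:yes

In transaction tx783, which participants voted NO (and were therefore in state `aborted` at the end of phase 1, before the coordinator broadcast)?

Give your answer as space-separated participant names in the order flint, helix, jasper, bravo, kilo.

Txn tx783 phase 1: flint yes -> prepared; helix yes -> prepared; jasper no -> aborted; bravo yes -> prepared; kilo no -> aborted

Answer: jasper kilo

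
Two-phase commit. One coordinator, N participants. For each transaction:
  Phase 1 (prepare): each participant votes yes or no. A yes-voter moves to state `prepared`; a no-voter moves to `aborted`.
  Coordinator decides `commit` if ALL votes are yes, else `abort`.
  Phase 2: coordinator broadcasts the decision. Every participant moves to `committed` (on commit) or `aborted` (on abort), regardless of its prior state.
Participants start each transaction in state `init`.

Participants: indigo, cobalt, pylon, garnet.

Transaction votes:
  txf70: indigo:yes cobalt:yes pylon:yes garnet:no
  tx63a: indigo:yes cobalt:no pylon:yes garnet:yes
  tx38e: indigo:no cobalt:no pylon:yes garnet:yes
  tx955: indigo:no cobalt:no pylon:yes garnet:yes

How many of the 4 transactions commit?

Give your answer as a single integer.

txf70: no from garnet -> abort (commits=0)
tx63a: no from cobalt -> abort (commits=0)
tx38e: no from indigo, cobalt -> abort (commits=0)
tx955: no from indigo, cobalt -> abort (commits=0)

Answer: 0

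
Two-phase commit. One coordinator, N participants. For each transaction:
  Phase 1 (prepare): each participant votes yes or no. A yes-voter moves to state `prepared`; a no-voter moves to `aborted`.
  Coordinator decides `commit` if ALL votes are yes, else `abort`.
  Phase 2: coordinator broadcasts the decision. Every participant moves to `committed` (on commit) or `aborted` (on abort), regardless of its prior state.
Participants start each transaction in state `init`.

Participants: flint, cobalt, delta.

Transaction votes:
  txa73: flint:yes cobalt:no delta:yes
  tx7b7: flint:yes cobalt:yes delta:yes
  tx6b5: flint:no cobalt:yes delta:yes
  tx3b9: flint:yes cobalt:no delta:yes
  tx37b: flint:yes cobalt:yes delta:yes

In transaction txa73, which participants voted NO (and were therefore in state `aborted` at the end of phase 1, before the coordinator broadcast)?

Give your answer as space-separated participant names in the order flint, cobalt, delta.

Answer: cobalt

Derivation:
Txn txa73 phase 1: flint yes -> prepared; cobalt no -> aborted; delta yes -> prepared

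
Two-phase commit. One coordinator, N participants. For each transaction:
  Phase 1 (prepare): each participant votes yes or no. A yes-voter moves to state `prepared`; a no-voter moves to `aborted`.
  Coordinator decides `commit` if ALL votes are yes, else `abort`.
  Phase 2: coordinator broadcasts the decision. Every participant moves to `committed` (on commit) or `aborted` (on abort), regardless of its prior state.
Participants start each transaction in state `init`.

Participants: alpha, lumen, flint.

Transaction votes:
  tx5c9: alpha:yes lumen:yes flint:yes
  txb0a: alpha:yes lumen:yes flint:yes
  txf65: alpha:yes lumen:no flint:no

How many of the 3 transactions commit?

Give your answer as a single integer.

Answer: 2

Derivation:
tx5c9: all yes -> commit (commits=1)
txb0a: all yes -> commit (commits=2)
txf65: no from lumen, flint -> abort (commits=2)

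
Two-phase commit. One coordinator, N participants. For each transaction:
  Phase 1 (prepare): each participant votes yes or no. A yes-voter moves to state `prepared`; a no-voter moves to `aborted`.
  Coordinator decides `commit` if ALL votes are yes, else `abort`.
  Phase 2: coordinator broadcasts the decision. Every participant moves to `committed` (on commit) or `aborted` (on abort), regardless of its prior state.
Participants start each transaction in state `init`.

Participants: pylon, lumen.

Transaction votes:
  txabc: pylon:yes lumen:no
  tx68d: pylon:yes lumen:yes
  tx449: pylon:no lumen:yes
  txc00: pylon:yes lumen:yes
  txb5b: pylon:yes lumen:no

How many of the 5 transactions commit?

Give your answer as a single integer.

Answer: 2

Derivation:
txabc: no from lumen -> abort (commits=0)
tx68d: all yes -> commit (commits=1)
tx449: no from pylon -> abort (commits=1)
txc00: all yes -> commit (commits=2)
txb5b: no from lumen -> abort (commits=2)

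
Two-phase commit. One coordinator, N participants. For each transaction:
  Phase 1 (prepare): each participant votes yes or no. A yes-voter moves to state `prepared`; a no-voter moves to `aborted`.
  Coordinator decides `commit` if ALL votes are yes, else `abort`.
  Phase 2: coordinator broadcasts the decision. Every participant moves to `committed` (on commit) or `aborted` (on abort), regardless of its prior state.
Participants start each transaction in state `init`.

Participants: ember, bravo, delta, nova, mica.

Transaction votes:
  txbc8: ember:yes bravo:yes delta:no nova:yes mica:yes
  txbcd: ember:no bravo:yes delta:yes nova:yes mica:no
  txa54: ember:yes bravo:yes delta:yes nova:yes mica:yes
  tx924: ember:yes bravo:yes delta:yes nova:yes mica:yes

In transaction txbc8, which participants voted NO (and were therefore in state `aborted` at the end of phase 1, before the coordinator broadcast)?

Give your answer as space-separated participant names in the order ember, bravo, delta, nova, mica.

Answer: delta

Derivation:
Txn txbc8 phase 1: ember yes -> prepared; bravo yes -> prepared; delta no -> aborted; nova yes -> prepared; mica yes -> prepared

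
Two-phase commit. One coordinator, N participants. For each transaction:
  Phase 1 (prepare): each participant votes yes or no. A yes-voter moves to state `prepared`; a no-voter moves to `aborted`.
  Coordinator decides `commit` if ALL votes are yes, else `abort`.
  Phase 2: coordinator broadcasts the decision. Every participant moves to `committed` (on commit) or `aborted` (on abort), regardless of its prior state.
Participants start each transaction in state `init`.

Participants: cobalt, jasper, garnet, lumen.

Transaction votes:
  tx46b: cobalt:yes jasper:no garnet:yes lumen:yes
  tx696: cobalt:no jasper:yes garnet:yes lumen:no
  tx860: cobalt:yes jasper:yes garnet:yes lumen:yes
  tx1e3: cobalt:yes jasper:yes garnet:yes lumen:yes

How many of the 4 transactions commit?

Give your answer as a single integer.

Answer: 2

Derivation:
tx46b: no from jasper -> abort (commits=0)
tx696: no from cobalt, lumen -> abort (commits=0)
tx860: all yes -> commit (commits=1)
tx1e3: all yes -> commit (commits=2)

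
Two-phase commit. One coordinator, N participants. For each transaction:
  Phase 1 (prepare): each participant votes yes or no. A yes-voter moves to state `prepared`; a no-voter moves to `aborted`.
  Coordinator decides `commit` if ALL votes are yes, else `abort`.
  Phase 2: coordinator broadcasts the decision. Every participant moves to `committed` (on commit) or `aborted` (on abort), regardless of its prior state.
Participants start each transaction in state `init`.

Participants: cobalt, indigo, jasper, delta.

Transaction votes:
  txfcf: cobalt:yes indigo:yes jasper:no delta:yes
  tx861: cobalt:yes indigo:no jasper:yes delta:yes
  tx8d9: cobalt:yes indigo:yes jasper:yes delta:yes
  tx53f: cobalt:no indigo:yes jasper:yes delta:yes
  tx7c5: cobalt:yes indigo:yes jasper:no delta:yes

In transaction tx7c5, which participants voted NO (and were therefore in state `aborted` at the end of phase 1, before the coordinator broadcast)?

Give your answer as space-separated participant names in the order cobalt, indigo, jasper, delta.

Answer: jasper

Derivation:
Txn tx7c5 phase 1: cobalt yes -> prepared; indigo yes -> prepared; jasper no -> aborted; delta yes -> prepared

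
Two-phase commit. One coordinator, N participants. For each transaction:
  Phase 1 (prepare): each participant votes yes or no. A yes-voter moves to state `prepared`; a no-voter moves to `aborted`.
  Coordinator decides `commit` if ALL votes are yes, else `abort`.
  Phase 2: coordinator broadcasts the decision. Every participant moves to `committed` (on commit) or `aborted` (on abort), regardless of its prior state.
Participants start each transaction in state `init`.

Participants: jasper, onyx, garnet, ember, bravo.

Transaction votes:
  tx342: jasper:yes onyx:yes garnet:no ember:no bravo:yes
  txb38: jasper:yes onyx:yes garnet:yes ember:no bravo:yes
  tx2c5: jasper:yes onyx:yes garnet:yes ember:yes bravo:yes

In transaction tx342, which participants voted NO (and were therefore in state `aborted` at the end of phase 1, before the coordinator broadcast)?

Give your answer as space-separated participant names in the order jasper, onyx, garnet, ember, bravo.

Answer: garnet ember

Derivation:
Txn tx342 phase 1: jasper yes -> prepared; onyx yes -> prepared; garnet no -> aborted; ember no -> aborted; bravo yes -> prepared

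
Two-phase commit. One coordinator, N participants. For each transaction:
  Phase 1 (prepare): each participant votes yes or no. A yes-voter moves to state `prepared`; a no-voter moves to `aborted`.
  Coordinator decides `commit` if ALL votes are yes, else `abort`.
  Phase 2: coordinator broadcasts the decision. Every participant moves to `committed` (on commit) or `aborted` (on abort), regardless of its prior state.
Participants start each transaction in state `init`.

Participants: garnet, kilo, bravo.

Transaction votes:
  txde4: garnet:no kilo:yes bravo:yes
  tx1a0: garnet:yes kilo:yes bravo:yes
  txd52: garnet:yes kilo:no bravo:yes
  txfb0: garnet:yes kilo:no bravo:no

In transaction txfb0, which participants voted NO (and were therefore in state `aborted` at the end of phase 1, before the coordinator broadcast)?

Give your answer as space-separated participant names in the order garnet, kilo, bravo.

Txn txfb0 phase 1: garnet yes -> prepared; kilo no -> aborted; bravo no -> aborted

Answer: kilo bravo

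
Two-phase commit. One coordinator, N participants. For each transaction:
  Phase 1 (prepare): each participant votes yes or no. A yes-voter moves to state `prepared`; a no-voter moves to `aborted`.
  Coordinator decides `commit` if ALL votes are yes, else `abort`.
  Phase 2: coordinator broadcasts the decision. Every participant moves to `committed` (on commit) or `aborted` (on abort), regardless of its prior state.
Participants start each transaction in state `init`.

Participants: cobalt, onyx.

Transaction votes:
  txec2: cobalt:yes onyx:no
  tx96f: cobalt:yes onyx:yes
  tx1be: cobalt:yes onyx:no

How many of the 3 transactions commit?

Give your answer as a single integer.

txec2: no from onyx -> abort (commits=0)
tx96f: all yes -> commit (commits=1)
tx1be: no from onyx -> abort (commits=1)

Answer: 1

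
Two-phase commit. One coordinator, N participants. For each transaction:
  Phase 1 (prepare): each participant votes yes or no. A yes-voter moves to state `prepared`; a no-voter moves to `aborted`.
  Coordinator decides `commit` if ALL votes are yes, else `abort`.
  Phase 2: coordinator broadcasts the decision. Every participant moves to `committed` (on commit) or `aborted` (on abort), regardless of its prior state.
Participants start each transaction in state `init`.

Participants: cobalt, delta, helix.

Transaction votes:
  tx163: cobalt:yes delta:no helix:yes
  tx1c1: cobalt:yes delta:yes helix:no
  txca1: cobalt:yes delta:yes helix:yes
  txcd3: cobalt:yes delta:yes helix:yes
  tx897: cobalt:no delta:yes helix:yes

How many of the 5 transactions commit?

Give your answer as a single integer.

tx163: no from delta -> abort (commits=0)
tx1c1: no from helix -> abort (commits=0)
txca1: all yes -> commit (commits=1)
txcd3: all yes -> commit (commits=2)
tx897: no from cobalt -> abort (commits=2)

Answer: 2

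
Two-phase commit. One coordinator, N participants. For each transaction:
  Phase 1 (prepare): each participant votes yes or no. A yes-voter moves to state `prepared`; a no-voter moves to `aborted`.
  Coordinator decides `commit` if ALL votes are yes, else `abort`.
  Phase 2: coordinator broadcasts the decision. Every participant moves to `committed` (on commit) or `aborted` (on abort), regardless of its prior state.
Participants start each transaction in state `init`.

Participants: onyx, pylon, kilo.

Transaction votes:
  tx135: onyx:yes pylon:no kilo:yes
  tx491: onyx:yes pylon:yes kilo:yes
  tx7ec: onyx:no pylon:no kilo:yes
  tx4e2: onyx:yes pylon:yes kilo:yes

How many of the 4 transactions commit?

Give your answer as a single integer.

Answer: 2

Derivation:
tx135: no from pylon -> abort (commits=0)
tx491: all yes -> commit (commits=1)
tx7ec: no from onyx, pylon -> abort (commits=1)
tx4e2: all yes -> commit (commits=2)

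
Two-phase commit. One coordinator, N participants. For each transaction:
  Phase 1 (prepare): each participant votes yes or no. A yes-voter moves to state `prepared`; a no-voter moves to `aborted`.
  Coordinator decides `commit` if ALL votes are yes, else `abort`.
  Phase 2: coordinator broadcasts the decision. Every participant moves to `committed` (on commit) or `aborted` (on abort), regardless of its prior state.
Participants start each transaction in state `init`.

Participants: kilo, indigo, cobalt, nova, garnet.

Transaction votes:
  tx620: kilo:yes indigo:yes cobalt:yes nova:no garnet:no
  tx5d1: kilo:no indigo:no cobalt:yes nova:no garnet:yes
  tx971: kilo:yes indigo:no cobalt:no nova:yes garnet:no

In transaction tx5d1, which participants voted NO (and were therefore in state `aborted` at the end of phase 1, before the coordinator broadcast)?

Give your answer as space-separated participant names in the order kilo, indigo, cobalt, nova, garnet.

Answer: kilo indigo nova

Derivation:
Txn tx5d1 phase 1: kilo no -> aborted; indigo no -> aborted; cobalt yes -> prepared; nova no -> aborted; garnet yes -> prepared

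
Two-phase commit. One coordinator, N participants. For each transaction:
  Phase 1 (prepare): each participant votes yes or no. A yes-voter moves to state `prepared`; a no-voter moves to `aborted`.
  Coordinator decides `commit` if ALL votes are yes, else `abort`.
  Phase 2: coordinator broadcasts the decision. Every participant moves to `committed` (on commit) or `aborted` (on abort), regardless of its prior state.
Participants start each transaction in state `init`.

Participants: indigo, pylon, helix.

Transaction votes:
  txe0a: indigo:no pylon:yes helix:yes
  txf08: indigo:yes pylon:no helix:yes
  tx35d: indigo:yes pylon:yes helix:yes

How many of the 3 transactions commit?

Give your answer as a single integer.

txe0a: no from indigo -> abort (commits=0)
txf08: no from pylon -> abort (commits=0)
tx35d: all yes -> commit (commits=1)

Answer: 1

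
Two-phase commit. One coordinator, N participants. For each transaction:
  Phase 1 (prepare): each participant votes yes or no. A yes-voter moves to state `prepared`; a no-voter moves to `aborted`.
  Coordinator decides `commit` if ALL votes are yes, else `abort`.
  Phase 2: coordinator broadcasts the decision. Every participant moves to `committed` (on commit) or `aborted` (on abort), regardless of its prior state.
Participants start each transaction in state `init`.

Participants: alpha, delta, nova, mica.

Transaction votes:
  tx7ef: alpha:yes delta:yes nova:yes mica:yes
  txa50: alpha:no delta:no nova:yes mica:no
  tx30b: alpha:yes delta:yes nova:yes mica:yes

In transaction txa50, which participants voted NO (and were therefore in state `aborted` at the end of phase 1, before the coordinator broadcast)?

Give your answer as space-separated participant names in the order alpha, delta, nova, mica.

Txn txa50 phase 1: alpha no -> aborted; delta no -> aborted; nova yes -> prepared; mica no -> aborted

Answer: alpha delta mica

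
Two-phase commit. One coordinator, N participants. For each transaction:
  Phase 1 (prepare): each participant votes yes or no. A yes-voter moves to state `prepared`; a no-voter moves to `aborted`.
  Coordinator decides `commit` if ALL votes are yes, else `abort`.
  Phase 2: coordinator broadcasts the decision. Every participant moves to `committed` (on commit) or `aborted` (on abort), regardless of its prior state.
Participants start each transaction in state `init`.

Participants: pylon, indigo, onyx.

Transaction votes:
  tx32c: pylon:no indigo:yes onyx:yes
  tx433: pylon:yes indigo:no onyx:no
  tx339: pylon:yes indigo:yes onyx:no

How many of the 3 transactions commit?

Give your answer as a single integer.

tx32c: no from pylon -> abort (commits=0)
tx433: no from indigo, onyx -> abort (commits=0)
tx339: no from onyx -> abort (commits=0)

Answer: 0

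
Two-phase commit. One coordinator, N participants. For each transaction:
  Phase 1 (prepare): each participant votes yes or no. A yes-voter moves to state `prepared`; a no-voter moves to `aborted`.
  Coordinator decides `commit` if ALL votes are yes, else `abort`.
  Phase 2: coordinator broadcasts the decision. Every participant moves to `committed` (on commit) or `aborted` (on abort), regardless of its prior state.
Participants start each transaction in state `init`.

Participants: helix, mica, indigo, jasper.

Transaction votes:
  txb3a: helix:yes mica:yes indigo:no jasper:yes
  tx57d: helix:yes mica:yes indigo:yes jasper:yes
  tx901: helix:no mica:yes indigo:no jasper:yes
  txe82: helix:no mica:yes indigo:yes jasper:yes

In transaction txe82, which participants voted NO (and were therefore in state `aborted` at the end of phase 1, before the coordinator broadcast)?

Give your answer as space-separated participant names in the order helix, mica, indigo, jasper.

Txn txe82 phase 1: helix no -> aborted; mica yes -> prepared; indigo yes -> prepared; jasper yes -> prepared

Answer: helix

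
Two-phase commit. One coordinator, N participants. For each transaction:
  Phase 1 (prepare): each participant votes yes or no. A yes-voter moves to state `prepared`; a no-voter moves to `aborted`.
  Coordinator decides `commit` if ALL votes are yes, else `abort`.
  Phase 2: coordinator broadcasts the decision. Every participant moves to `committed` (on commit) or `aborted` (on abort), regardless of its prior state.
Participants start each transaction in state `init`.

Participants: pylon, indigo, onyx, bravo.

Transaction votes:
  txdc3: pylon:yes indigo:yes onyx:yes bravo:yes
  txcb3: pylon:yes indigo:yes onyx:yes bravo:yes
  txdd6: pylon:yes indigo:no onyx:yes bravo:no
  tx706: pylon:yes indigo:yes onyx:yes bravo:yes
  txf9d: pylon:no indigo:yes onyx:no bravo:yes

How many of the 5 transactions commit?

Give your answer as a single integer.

Answer: 3

Derivation:
txdc3: all yes -> commit (commits=1)
txcb3: all yes -> commit (commits=2)
txdd6: no from indigo, bravo -> abort (commits=2)
tx706: all yes -> commit (commits=3)
txf9d: no from pylon, onyx -> abort (commits=3)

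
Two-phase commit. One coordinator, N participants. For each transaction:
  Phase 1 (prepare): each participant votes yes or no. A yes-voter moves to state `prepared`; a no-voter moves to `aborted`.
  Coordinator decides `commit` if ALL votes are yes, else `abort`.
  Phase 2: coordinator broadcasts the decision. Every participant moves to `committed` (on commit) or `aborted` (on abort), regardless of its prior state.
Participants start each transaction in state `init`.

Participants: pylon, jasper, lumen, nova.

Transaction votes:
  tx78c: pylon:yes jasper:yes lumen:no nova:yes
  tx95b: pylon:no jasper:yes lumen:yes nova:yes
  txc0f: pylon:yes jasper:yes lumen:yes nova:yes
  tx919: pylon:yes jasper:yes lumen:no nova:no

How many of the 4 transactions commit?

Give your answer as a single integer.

Answer: 1

Derivation:
tx78c: no from lumen -> abort (commits=0)
tx95b: no from pylon -> abort (commits=0)
txc0f: all yes -> commit (commits=1)
tx919: no from lumen, nova -> abort (commits=1)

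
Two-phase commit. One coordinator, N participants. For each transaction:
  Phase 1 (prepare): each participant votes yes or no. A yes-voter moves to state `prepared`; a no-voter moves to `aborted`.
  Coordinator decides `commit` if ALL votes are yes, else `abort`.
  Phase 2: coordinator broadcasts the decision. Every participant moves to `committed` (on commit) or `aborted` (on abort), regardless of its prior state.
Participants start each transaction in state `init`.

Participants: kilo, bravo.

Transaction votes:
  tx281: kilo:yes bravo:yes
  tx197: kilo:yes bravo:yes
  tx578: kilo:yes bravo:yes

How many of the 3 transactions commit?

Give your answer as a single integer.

tx281: all yes -> commit (commits=1)
tx197: all yes -> commit (commits=2)
tx578: all yes -> commit (commits=3)

Answer: 3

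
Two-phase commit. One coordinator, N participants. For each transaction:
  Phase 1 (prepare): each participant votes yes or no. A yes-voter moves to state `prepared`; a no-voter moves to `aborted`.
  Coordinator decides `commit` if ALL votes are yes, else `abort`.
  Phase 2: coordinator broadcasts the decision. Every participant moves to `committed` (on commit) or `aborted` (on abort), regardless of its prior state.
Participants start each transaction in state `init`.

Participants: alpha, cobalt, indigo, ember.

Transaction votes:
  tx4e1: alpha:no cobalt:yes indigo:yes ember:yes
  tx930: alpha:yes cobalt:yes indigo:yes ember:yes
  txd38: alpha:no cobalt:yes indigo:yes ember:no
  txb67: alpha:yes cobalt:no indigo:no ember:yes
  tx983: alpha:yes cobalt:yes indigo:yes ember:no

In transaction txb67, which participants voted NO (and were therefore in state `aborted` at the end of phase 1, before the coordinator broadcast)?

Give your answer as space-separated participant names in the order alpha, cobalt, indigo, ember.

Answer: cobalt indigo

Derivation:
Txn txb67 phase 1: alpha yes -> prepared; cobalt no -> aborted; indigo no -> aborted; ember yes -> prepared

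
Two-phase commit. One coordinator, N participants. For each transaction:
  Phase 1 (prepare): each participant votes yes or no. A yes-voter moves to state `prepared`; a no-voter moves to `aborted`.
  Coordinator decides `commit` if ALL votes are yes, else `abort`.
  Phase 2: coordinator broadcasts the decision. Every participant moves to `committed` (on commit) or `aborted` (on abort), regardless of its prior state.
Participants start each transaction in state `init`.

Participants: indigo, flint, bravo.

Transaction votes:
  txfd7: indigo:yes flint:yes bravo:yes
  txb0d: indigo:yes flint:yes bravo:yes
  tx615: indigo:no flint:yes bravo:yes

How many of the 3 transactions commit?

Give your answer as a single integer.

Answer: 2

Derivation:
txfd7: all yes -> commit (commits=1)
txb0d: all yes -> commit (commits=2)
tx615: no from indigo -> abort (commits=2)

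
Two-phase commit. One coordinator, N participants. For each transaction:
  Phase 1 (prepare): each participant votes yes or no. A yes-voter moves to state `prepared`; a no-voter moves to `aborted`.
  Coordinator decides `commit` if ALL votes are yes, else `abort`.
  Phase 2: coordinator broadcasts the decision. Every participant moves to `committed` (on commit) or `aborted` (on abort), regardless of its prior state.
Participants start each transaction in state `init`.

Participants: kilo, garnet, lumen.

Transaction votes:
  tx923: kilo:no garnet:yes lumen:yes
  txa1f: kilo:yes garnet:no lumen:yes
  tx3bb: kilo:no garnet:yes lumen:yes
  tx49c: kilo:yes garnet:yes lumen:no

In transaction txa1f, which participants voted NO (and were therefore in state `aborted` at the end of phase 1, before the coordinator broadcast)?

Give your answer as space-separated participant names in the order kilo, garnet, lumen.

Txn txa1f phase 1: kilo yes -> prepared; garnet no -> aborted; lumen yes -> prepared

Answer: garnet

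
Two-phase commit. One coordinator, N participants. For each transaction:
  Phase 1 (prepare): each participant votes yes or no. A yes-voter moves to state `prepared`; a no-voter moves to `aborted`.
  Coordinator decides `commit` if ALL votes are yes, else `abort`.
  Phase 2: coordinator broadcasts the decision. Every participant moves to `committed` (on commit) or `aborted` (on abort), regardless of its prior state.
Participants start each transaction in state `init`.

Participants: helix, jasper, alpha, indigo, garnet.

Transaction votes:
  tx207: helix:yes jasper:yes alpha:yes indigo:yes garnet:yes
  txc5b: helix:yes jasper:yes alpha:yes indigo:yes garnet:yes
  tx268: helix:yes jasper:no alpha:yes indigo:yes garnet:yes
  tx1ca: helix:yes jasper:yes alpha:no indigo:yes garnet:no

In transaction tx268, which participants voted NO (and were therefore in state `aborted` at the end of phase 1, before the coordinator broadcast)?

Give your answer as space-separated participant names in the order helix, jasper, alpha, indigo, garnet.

Txn tx268 phase 1: helix yes -> prepared; jasper no -> aborted; alpha yes -> prepared; indigo yes -> prepared; garnet yes -> prepared

Answer: jasper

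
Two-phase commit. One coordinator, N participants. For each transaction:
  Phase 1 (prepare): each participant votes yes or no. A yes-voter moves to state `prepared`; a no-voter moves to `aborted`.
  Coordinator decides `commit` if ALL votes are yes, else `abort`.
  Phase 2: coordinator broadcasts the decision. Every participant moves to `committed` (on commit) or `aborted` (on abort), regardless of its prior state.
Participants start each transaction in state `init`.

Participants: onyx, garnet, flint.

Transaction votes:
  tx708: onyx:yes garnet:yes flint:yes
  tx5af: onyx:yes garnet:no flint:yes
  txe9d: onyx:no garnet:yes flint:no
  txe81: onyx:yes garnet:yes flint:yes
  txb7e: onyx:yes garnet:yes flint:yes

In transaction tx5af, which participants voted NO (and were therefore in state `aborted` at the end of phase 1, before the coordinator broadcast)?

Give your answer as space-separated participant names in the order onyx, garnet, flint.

Txn tx5af phase 1: onyx yes -> prepared; garnet no -> aborted; flint yes -> prepared

Answer: garnet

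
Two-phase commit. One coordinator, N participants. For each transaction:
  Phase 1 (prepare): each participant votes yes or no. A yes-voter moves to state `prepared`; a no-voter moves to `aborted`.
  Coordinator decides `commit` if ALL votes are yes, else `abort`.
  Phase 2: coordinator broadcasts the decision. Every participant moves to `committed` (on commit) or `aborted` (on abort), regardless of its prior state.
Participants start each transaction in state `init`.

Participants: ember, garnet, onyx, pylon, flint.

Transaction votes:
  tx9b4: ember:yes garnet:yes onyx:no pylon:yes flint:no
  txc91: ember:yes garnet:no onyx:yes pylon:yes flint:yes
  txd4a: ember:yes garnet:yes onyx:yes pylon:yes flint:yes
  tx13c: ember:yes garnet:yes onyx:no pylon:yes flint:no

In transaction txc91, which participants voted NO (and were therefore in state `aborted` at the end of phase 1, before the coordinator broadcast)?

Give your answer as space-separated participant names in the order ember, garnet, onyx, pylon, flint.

Txn txc91 phase 1: ember yes -> prepared; garnet no -> aborted; onyx yes -> prepared; pylon yes -> prepared; flint yes -> prepared

Answer: garnet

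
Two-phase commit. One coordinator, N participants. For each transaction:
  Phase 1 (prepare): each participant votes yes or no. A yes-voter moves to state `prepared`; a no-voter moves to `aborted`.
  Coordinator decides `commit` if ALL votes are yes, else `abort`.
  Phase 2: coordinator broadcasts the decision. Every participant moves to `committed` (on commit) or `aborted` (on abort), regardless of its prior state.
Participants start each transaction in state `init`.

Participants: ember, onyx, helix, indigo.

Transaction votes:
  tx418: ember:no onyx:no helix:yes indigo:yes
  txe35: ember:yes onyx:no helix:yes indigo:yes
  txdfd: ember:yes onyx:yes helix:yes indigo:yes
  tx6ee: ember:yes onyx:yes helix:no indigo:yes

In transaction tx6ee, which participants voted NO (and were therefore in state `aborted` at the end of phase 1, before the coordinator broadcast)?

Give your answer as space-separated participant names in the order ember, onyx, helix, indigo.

Txn tx6ee phase 1: ember yes -> prepared; onyx yes -> prepared; helix no -> aborted; indigo yes -> prepared

Answer: helix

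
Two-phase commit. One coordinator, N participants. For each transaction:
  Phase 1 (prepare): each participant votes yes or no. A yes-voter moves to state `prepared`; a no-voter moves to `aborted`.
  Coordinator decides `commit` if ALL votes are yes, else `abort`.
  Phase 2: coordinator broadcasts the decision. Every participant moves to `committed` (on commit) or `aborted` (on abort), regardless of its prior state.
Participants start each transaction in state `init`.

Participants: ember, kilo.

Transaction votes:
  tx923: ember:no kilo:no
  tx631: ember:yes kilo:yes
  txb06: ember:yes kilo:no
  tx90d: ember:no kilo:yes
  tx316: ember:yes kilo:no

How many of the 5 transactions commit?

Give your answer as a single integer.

Answer: 1

Derivation:
tx923: no from ember, kilo -> abort (commits=0)
tx631: all yes -> commit (commits=1)
txb06: no from kilo -> abort (commits=1)
tx90d: no from ember -> abort (commits=1)
tx316: no from kilo -> abort (commits=1)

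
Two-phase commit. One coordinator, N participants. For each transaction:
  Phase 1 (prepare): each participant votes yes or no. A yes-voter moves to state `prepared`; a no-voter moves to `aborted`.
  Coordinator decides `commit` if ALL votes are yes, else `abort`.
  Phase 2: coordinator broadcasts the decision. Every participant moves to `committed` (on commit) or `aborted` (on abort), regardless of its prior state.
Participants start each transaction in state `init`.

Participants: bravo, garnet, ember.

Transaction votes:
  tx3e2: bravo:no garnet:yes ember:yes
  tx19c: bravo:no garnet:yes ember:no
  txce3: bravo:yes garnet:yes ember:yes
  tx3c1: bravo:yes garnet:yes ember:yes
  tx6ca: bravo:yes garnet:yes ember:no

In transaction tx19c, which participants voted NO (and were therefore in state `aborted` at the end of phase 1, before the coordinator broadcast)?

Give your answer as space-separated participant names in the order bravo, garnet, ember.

Txn tx19c phase 1: bravo no -> aborted; garnet yes -> prepared; ember no -> aborted

Answer: bravo ember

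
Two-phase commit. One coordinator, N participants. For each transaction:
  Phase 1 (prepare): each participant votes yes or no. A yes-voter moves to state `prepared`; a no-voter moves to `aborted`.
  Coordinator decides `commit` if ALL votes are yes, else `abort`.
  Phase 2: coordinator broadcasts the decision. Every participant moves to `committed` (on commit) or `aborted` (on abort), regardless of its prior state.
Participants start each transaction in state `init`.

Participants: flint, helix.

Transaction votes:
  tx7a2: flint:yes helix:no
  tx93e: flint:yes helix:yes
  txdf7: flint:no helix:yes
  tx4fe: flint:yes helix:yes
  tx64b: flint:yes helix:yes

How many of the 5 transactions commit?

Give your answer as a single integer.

Answer: 3

Derivation:
tx7a2: no from helix -> abort (commits=0)
tx93e: all yes -> commit (commits=1)
txdf7: no from flint -> abort (commits=1)
tx4fe: all yes -> commit (commits=2)
tx64b: all yes -> commit (commits=3)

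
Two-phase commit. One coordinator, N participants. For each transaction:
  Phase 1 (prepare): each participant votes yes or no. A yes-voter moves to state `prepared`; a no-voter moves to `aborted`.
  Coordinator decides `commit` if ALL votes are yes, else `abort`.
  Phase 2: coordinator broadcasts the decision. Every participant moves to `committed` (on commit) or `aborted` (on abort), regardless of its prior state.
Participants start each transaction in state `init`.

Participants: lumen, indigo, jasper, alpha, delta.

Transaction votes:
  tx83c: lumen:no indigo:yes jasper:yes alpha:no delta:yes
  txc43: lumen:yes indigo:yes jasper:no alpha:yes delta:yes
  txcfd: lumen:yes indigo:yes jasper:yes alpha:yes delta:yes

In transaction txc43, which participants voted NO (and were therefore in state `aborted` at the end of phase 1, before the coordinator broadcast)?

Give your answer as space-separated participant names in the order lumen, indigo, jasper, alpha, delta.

Txn txc43 phase 1: lumen yes -> prepared; indigo yes -> prepared; jasper no -> aborted; alpha yes -> prepared; delta yes -> prepared

Answer: jasper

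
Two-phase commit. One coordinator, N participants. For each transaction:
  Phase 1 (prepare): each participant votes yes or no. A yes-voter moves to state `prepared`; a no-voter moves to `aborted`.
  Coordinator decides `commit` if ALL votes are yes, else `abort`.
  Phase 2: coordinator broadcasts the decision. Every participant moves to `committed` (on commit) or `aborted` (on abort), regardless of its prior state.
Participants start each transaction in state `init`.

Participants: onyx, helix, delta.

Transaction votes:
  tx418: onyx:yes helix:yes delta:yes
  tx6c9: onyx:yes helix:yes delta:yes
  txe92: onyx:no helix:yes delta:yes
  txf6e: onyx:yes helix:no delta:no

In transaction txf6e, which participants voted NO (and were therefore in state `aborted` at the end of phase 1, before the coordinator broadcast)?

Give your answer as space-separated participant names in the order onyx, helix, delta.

Txn txf6e phase 1: onyx yes -> prepared; helix no -> aborted; delta no -> aborted

Answer: helix delta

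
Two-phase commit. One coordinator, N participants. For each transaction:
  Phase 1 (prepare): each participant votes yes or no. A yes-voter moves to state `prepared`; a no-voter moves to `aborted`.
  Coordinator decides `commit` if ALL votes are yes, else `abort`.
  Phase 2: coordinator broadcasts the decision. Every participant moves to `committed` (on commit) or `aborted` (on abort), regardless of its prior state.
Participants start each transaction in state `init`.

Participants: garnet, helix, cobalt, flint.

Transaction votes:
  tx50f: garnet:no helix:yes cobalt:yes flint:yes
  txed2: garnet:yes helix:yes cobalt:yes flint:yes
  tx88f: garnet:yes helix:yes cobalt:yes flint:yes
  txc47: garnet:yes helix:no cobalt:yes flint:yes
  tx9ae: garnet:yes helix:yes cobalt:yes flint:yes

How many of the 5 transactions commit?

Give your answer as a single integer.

Answer: 3

Derivation:
tx50f: no from garnet -> abort (commits=0)
txed2: all yes -> commit (commits=1)
tx88f: all yes -> commit (commits=2)
txc47: no from helix -> abort (commits=2)
tx9ae: all yes -> commit (commits=3)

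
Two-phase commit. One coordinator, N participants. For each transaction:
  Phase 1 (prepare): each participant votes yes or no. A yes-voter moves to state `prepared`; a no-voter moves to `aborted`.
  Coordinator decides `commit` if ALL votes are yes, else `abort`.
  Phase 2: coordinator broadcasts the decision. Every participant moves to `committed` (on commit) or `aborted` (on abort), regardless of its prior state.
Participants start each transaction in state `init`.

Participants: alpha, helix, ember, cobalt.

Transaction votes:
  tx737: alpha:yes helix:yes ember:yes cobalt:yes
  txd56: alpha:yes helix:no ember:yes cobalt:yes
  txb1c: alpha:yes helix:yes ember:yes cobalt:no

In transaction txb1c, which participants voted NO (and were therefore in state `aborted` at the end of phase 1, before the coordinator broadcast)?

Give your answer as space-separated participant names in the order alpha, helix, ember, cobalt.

Answer: cobalt

Derivation:
Txn txb1c phase 1: alpha yes -> prepared; helix yes -> prepared; ember yes -> prepared; cobalt no -> aborted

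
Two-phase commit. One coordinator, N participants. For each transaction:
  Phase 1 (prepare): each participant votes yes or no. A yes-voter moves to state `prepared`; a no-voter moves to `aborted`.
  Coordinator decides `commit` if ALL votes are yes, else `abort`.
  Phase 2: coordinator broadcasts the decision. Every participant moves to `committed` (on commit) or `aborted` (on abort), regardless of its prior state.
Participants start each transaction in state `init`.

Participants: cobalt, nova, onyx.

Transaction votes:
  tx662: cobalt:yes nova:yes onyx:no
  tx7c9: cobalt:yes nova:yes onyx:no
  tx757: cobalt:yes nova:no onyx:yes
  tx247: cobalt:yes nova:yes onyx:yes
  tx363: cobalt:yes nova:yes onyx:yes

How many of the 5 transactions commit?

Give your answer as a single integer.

tx662: no from onyx -> abort (commits=0)
tx7c9: no from onyx -> abort (commits=0)
tx757: no from nova -> abort (commits=0)
tx247: all yes -> commit (commits=1)
tx363: all yes -> commit (commits=2)

Answer: 2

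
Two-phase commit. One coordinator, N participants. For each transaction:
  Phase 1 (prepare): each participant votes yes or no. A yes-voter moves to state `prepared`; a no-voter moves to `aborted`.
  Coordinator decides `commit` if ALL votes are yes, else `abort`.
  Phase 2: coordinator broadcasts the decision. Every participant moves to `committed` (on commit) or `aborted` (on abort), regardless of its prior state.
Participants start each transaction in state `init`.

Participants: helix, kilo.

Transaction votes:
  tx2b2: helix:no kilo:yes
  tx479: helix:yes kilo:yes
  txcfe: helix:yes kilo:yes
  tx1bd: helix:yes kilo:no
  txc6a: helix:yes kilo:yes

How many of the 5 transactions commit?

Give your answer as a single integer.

Answer: 3

Derivation:
tx2b2: no from helix -> abort (commits=0)
tx479: all yes -> commit (commits=1)
txcfe: all yes -> commit (commits=2)
tx1bd: no from kilo -> abort (commits=2)
txc6a: all yes -> commit (commits=3)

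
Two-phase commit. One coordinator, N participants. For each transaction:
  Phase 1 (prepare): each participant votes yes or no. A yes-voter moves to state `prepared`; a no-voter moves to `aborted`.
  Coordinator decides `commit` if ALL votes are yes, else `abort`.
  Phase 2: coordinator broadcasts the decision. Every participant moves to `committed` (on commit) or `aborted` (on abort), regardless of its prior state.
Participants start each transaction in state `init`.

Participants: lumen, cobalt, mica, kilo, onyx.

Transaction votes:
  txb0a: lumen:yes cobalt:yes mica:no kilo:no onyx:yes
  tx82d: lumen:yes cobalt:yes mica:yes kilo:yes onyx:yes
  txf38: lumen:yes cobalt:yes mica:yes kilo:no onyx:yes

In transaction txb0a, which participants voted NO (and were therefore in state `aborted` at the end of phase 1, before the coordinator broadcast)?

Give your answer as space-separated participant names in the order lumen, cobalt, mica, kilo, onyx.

Txn txb0a phase 1: lumen yes -> prepared; cobalt yes -> prepared; mica no -> aborted; kilo no -> aborted; onyx yes -> prepared

Answer: mica kilo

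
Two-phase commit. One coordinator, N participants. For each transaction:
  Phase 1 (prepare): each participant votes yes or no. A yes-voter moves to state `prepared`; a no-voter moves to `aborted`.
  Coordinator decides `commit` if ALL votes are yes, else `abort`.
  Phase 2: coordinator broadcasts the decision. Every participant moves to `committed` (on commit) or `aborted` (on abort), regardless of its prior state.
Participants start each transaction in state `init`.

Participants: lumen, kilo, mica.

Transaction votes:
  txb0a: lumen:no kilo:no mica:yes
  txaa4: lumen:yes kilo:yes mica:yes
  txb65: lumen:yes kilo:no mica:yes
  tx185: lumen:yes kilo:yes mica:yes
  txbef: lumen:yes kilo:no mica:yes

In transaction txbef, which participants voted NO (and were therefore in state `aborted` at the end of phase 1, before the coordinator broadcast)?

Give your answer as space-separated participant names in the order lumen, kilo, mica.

Answer: kilo

Derivation:
Txn txbef phase 1: lumen yes -> prepared; kilo no -> aborted; mica yes -> prepared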